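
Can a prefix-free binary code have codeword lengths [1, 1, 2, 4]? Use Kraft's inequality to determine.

Kraft inequality: Σ 2^(-l_i) ≤ 1 for prefix-free code
Calculating: 2^(-1) + 2^(-1) + 2^(-2) + 2^(-4)
= 0.5 + 0.5 + 0.25 + 0.0625
= 1.3125
Since 1.3125 > 1, prefix-free code does not exist


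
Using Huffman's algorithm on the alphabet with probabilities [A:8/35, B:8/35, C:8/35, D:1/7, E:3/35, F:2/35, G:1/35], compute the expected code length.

Huffman tree construction:
Combine smallest probabilities repeatedly
Resulting codes:
  A: 00 (length 2)
  B: 01 (length 2)
  C: 10 (length 2)
  D: 110 (length 3)
  E: 1110 (length 4)
  F: 11111 (length 5)
  G: 11110 (length 5)
Average length = Σ p(s) × length(s) = 2.5714 bits


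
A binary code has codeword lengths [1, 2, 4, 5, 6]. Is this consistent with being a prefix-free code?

Kraft inequality: Σ 2^(-l_i) ≤ 1 for prefix-free code
Calculating: 2^(-1) + 2^(-2) + 2^(-4) + 2^(-5) + 2^(-6)
= 0.5 + 0.25 + 0.0625 + 0.03125 + 0.015625
= 0.8594
Since 0.8594 ≤ 1, prefix-free code exists


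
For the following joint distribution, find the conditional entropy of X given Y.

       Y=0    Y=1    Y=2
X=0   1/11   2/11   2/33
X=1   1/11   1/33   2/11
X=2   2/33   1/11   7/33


H(X|Y) = Σ_y p(y) H(X|Y=y)
  p(Y=0) = 8/33, H(X|Y=0) = 1.5613
  p(Y=1) = 10/33, H(X|Y=1) = 1.2955
  p(Y=2) = 5/11, H(X|Y=2) = 1.4295
H(X|Y) = 0.2424×1.5613 + 0.3030×1.2955 + 0.4545×1.4295 = 1.4208 bits


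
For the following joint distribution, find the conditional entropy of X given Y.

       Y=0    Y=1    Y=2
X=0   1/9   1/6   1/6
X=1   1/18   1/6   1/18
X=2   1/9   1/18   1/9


H(X|Y) = Σ_y p(y) H(X|Y=y)
  p(Y=0) = 5/18, H(X|Y=0) = 1.5219
  p(Y=1) = 7/18, H(X|Y=1) = 1.4488
  p(Y=2) = 1/3, H(X|Y=2) = 1.4591
H(X|Y) = 0.2778×1.5219 + 0.3889×1.4488 + 0.3333×1.4591 = 1.4726 bits


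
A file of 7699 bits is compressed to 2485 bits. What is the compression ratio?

Compression ratio = Original / Compressed
= 7699 / 2485 = 3.10:1


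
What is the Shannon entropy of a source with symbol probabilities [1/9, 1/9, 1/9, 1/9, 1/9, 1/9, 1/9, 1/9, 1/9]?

H(X) = -Σ p(x) log₂ p(x)
  -1/9 × log₂(1/9) = 0.3522
  -1/9 × log₂(1/9) = 0.3522
  -1/9 × log₂(1/9) = 0.3522
  -1/9 × log₂(1/9) = 0.3522
  -1/9 × log₂(1/9) = 0.3522
  -1/9 × log₂(1/9) = 0.3522
  -1/9 × log₂(1/9) = 0.3522
  -1/9 × log₂(1/9) = 0.3522
  -1/9 × log₂(1/9) = 0.3522
H(X) = 3.1699 bits


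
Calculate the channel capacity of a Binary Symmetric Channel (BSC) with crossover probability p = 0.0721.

For BSC with error probability p:
C = 1 - H(p) where H(p) is binary entropy
H(0.0721) = -0.0721 × log₂(0.0721) - 0.9279 × log₂(0.9279)
H(p) = 0.3737
C = 1 - 0.3737 = 0.6263 bits/use


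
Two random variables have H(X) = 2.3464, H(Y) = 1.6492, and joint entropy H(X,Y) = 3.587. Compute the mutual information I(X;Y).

I(X;Y) = H(X) + H(Y) - H(X,Y)
I(X;Y) = 2.3464 + 1.6492 - 3.587 = 0.4086 bits


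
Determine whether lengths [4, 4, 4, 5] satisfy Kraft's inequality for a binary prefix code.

Kraft inequality: Σ 2^(-l_i) ≤ 1 for prefix-free code
Calculating: 2^(-4) + 2^(-4) + 2^(-4) + 2^(-5)
= 0.0625 + 0.0625 + 0.0625 + 0.03125
= 0.2188
Since 0.2188 ≤ 1, prefix-free code exists


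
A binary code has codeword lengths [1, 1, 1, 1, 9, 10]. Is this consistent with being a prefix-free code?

Kraft inequality: Σ 2^(-l_i) ≤ 1 for prefix-free code
Calculating: 2^(-1) + 2^(-1) + 2^(-1) + 2^(-1) + 2^(-9) + 2^(-10)
= 0.5 + 0.5 + 0.5 + 0.5 + 0.001953125 + 0.0009765625
= 2.0029
Since 2.0029 > 1, prefix-free code does not exist


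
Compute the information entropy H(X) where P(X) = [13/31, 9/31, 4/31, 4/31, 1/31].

H(X) = -Σ p(x) log₂ p(x)
  -13/31 × log₂(13/31) = 0.5258
  -9/31 × log₂(9/31) = 0.5180
  -4/31 × log₂(4/31) = 0.3812
  -4/31 × log₂(4/31) = 0.3812
  -1/31 × log₂(1/31) = 0.1598
H(X) = 1.9660 bits


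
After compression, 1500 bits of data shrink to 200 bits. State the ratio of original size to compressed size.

Compression ratio = Original / Compressed
= 1500 / 200 = 7.50:1


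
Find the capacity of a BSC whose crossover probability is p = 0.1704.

For BSC with error probability p:
C = 1 - H(p) where H(p) is binary entropy
H(0.1704) = -0.1704 × log₂(0.1704) - 0.8296 × log₂(0.8296)
H(p) = 0.6586
C = 1 - 0.6586 = 0.3414 bits/use


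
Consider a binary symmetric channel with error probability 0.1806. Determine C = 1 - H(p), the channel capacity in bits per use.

For BSC with error probability p:
C = 1 - H(p) where H(p) is binary entropy
H(0.1806) = -0.1806 × log₂(0.1806) - 0.8194 × log₂(0.8194)
H(p) = 0.6814
C = 1 - 0.6814 = 0.3186 bits/use


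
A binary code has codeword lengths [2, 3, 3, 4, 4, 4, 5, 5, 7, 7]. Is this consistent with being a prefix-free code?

Kraft inequality: Σ 2^(-l_i) ≤ 1 for prefix-free code
Calculating: 2^(-2) + 2^(-3) + 2^(-3) + 2^(-4) + 2^(-4) + 2^(-4) + 2^(-5) + 2^(-5) + 2^(-7) + 2^(-7)
= 0.25 + 0.125 + 0.125 + 0.0625 + 0.0625 + 0.0625 + 0.03125 + 0.03125 + 0.0078125 + 0.0078125
= 0.7656
Since 0.7656 ≤ 1, prefix-free code exists


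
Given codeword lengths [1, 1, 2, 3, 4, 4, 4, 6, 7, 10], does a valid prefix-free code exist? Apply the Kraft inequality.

Kraft inequality: Σ 2^(-l_i) ≤ 1 for prefix-free code
Calculating: 2^(-1) + 2^(-1) + 2^(-2) + 2^(-3) + 2^(-4) + 2^(-4) + 2^(-4) + 2^(-6) + 2^(-7) + 2^(-10)
= 0.5 + 0.5 + 0.25 + 0.125 + 0.0625 + 0.0625 + 0.0625 + 0.015625 + 0.0078125 + 0.0009765625
= 1.5869
Since 1.5869 > 1, prefix-free code does not exist


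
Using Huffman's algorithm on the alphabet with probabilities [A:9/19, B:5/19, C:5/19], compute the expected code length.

Huffman tree construction:
Combine smallest probabilities repeatedly
Resulting codes:
  A: 0 (length 1)
  B: 10 (length 2)
  C: 11 (length 2)
Average length = Σ p(s) × length(s) = 1.5263 bits


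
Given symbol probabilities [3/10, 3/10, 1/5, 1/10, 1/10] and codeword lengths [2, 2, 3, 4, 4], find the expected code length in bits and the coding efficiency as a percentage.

Average length L = Σ p_i × l_i = 2.6000 bits
Entropy H = 2.1710 bits
Efficiency η = H/L × 100% = 83.50%


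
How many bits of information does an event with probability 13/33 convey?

Information content I(x) = -log₂(p(x))
I = -log₂(13/33) = -log₂(0.3939)
I = 1.3440 bits


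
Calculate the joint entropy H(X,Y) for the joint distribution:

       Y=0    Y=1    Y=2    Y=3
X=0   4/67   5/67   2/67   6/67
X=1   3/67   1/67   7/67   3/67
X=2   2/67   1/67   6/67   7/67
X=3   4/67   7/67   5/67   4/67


H(X,Y) = -Σ p(x,y) log₂ p(x,y)
  p(0,0)=4/67: -0.0597 × log₂(0.0597) = 0.2428
  p(0,1)=5/67: -0.0746 × log₂(0.0746) = 0.2794
  p(0,2)=2/67: -0.0299 × log₂(0.0299) = 0.1512
  p(0,3)=6/67: -0.0896 × log₂(0.0896) = 0.3117
  p(1,0)=3/67: -0.0448 × log₂(0.0448) = 0.2006
  p(1,1)=1/67: -0.0149 × log₂(0.0149) = 0.0905
  p(1,2)=7/67: -0.1045 × log₂(0.1045) = 0.3405
  p(1,3)=3/67: -0.0448 × log₂(0.0448) = 0.2006
  p(2,0)=2/67: -0.0299 × log₂(0.0299) = 0.1512
  p(2,1)=1/67: -0.0149 × log₂(0.0149) = 0.0905
  p(2,2)=6/67: -0.0896 × log₂(0.0896) = 0.3117
  p(2,3)=7/67: -0.1045 × log₂(0.1045) = 0.3405
  p(3,0)=4/67: -0.0597 × log₂(0.0597) = 0.2428
  p(3,1)=7/67: -0.1045 × log₂(0.1045) = 0.3405
  p(3,2)=5/67: -0.0746 × log₂(0.0746) = 0.2794
  p(3,3)=4/67: -0.0597 × log₂(0.0597) = 0.2428
H(X,Y) = 3.8168 bits


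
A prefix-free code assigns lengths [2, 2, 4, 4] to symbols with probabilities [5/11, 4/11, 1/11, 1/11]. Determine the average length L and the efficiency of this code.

Average length L = Σ p_i × l_i = 2.3636 bits
Entropy H = 1.6767 bits
Efficiency η = H/L × 100% = 70.94%


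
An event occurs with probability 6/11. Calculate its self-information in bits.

Information content I(x) = -log₂(p(x))
I = -log₂(6/11) = -log₂(0.5455)
I = 0.8745 bits


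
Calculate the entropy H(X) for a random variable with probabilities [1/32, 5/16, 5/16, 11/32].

H(X) = -Σ p(x) log₂ p(x)
  -1/32 × log₂(1/32) = 0.1562
  -5/16 × log₂(5/16) = 0.5244
  -5/16 × log₂(5/16) = 0.5244
  -11/32 × log₂(11/32) = 0.5296
H(X) = 1.7346 bits


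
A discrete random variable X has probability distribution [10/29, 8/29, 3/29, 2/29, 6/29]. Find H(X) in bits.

H(X) = -Σ p(x) log₂ p(x)
  -10/29 × log₂(10/29) = 0.5297
  -8/29 × log₂(8/29) = 0.5125
  -3/29 × log₂(3/29) = 0.3386
  -2/29 × log₂(2/29) = 0.2661
  -6/29 × log₂(6/29) = 0.4703
H(X) = 2.1172 bits


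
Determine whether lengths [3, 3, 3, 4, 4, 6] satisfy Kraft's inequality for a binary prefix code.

Kraft inequality: Σ 2^(-l_i) ≤ 1 for prefix-free code
Calculating: 2^(-3) + 2^(-3) + 2^(-3) + 2^(-4) + 2^(-4) + 2^(-6)
= 0.125 + 0.125 + 0.125 + 0.0625 + 0.0625 + 0.015625
= 0.5156
Since 0.5156 ≤ 1, prefix-free code exists


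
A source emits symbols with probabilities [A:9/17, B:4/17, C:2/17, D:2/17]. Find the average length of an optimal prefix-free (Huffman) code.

Huffman tree construction:
Combine smallest probabilities repeatedly
Resulting codes:
  A: 1 (length 1)
  B: 00 (length 2)
  C: 010 (length 3)
  D: 011 (length 3)
Average length = Σ p(s) × length(s) = 1.7059 bits


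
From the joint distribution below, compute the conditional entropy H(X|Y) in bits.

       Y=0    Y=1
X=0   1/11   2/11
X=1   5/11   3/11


H(X|Y) = Σ_y p(y) H(X|Y=y)
  p(Y=0) = 6/11, H(X|Y=0) = 0.6500
  p(Y=1) = 5/11, H(X|Y=1) = 0.9710
H(X|Y) = 0.5455×0.6500 + 0.4545×0.9710 = 0.7959 bits


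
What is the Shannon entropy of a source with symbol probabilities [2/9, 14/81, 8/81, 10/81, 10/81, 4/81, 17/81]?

H(X) = -Σ p(x) log₂ p(x)
  -2/9 × log₂(2/9) = 0.4822
  -14/81 × log₂(14/81) = 0.4377
  -8/81 × log₂(8/81) = 0.3299
  -10/81 × log₂(10/81) = 0.3726
  -10/81 × log₂(10/81) = 0.3726
  -4/81 × log₂(4/81) = 0.2143
  -17/81 × log₂(17/81) = 0.4727
H(X) = 2.6820 bits


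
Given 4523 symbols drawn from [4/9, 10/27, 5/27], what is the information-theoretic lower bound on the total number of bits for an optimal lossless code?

Entropy H = 1.5012 bits/symbol
Minimum bits = H × n = 1.5012 × 4523
= 6790.11 bits


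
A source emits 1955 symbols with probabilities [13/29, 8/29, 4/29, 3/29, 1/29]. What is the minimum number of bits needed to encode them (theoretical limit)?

Entropy H = 1.9318 bits/symbol
Minimum bits = H × n = 1.9318 × 1955
= 3776.58 bits


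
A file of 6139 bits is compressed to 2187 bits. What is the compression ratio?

Compression ratio = Original / Compressed
= 6139 / 2187 = 2.81:1


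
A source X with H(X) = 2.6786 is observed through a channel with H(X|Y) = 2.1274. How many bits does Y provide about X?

I(X;Y) = H(X) - H(X|Y)
I(X;Y) = 2.6786 - 2.1274 = 0.5512 bits


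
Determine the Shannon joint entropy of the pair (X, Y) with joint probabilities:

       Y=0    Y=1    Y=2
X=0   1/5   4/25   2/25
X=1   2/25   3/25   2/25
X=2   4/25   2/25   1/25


H(X,Y) = -Σ p(x,y) log₂ p(x,y)
  p(0,0)=1/5: -0.2000 × log₂(0.2000) = 0.4644
  p(0,1)=4/25: -0.1600 × log₂(0.1600) = 0.4230
  p(0,2)=2/25: -0.0800 × log₂(0.0800) = 0.2915
  p(1,0)=2/25: -0.0800 × log₂(0.0800) = 0.2915
  p(1,1)=3/25: -0.1200 × log₂(0.1200) = 0.3671
  p(1,2)=2/25: -0.0800 × log₂(0.0800) = 0.2915
  p(2,0)=4/25: -0.1600 × log₂(0.1600) = 0.4230
  p(2,1)=2/25: -0.0800 × log₂(0.0800) = 0.2915
  p(2,2)=1/25: -0.0400 × log₂(0.0400) = 0.1858
H(X,Y) = 3.0293 bits


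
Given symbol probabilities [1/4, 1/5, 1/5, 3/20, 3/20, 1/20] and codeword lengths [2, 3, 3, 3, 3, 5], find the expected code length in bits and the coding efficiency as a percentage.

Average length L = Σ p_i × l_i = 2.8500 bits
Entropy H = 2.4660 bits
Efficiency η = H/L × 100% = 86.52%


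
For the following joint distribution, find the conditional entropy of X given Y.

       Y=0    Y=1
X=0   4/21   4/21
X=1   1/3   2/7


H(X|Y) = Σ_y p(y) H(X|Y=y)
  p(Y=0) = 11/21, H(X|Y=0) = 0.9457
  p(Y=1) = 10/21, H(X|Y=1) = 0.9710
H(X|Y) = 0.5238×0.9457 + 0.4762×0.9710 = 0.9577 bits


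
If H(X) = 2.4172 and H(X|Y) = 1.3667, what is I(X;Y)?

I(X;Y) = H(X) - H(X|Y)
I(X;Y) = 2.4172 - 1.3667 = 1.0505 bits


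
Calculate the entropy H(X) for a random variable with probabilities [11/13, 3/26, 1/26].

H(X) = -Σ p(x) log₂ p(x)
  -11/13 × log₂(11/13) = 0.2039
  -3/26 × log₂(3/26) = 0.3595
  -1/26 × log₂(1/26) = 0.1808
H(X) = 0.7442 bits


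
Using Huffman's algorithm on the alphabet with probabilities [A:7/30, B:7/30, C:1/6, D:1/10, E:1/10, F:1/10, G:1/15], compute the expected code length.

Huffman tree construction:
Combine smallest probabilities repeatedly
Resulting codes:
  A: 01 (length 2)
  B: 10 (length 2)
  C: 110 (length 3)
  D: 1111 (length 4)
  E: 000 (length 3)
  F: 001 (length 3)
  G: 1110 (length 4)
Average length = Σ p(s) × length(s) = 2.7000 bits


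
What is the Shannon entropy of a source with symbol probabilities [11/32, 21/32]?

H(X) = -Σ p(x) log₂ p(x)
  -11/32 × log₂(11/32) = 0.5296
  -21/32 × log₂(21/32) = 0.3988
H(X) = 0.9284 bits


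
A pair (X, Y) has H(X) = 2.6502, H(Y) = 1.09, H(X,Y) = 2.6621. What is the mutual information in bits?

I(X;Y) = H(X) + H(Y) - H(X,Y)
I(X;Y) = 2.6502 + 1.09 - 2.6621 = 1.0781 bits


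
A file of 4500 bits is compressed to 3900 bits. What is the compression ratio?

Compression ratio = Original / Compressed
= 4500 / 3900 = 1.15:1


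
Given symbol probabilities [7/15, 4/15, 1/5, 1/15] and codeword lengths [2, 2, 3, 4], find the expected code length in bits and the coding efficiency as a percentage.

Average length L = Σ p_i × l_i = 2.3333 bits
Entropy H = 1.7465 bits
Efficiency η = H/L × 100% = 74.85%


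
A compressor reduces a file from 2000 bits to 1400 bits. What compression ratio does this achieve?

Compression ratio = Original / Compressed
= 2000 / 1400 = 1.43:1


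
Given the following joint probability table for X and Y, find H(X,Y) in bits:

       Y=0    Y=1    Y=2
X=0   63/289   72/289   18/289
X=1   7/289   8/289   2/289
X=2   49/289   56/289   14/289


H(X,Y) = -Σ p(x,y) log₂ p(x,y)
  p(0,0)=63/289: -0.2180 × log₂(0.2180) = 0.4791
  p(0,1)=72/289: -0.2491 × log₂(0.2491) = 0.4995
  p(0,2)=18/289: -0.0623 × log₂(0.0623) = 0.2494
  p(1,0)=7/289: -0.0242 × log₂(0.0242) = 0.1300
  p(1,1)=8/289: -0.0277 × log₂(0.0277) = 0.1433
  p(1,2)=2/289: -0.0069 × log₂(0.0069) = 0.0497
  p(2,0)=49/289: -0.1696 × log₂(0.1696) = 0.4341
  p(2,1)=56/289: -0.1938 × log₂(0.1938) = 0.4588
  p(2,2)=14/289: -0.0484 × log₂(0.0484) = 0.2116
H(X,Y) = 2.6554 bits


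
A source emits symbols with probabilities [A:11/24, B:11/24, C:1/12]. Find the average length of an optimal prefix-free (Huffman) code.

Huffman tree construction:
Combine smallest probabilities repeatedly
Resulting codes:
  A: 11 (length 2)
  B: 0 (length 1)
  C: 10 (length 2)
Average length = Σ p(s) × length(s) = 1.5417 bits


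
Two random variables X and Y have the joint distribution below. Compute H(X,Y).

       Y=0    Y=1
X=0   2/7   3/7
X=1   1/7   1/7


H(X,Y) = -Σ p(x,y) log₂ p(x,y)
  p(0,0)=2/7: -0.2857 × log₂(0.2857) = 0.5164
  p(0,1)=3/7: -0.4286 × log₂(0.4286) = 0.5239
  p(1,0)=1/7: -0.1429 × log₂(0.1429) = 0.4011
  p(1,1)=1/7: -0.1429 × log₂(0.1429) = 0.4011
H(X,Y) = 1.8424 bits


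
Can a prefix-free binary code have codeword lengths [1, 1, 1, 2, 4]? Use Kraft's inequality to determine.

Kraft inequality: Σ 2^(-l_i) ≤ 1 for prefix-free code
Calculating: 2^(-1) + 2^(-1) + 2^(-1) + 2^(-2) + 2^(-4)
= 0.5 + 0.5 + 0.5 + 0.25 + 0.0625
= 1.8125
Since 1.8125 > 1, prefix-free code does not exist


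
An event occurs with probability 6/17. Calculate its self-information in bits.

Information content I(x) = -log₂(p(x))
I = -log₂(6/17) = -log₂(0.3529)
I = 1.5025 bits


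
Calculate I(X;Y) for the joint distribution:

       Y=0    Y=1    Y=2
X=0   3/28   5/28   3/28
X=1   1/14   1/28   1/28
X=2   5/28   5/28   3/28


H(X) = 1.4445, H(Y) = 1.5601, H(X,Y) = 2.9826
I(X;Y) = H(X) + H(Y) - H(X,Y) = 0.0220 bits


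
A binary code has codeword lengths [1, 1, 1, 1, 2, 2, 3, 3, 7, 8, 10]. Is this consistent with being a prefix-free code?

Kraft inequality: Σ 2^(-l_i) ≤ 1 for prefix-free code
Calculating: 2^(-1) + 2^(-1) + 2^(-1) + 2^(-1) + 2^(-2) + 2^(-2) + 2^(-3) + 2^(-3) + 2^(-7) + 2^(-8) + 2^(-10)
= 0.5 + 0.5 + 0.5 + 0.5 + 0.25 + 0.25 + 0.125 + 0.125 + 0.0078125 + 0.00390625 + 0.0009765625
= 2.7627
Since 2.7627 > 1, prefix-free code does not exist


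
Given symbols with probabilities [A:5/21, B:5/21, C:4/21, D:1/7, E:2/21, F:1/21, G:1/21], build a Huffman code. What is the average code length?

Huffman tree construction:
Combine smallest probabilities repeatedly
Resulting codes:
  A: 01 (length 2)
  B: 10 (length 2)
  C: 111 (length 3)
  D: 110 (length 3)
  E: 000 (length 3)
  F: 0010 (length 4)
  G: 0011 (length 4)
Average length = Σ p(s) × length(s) = 2.6190 bits


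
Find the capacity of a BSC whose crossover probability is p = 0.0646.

For BSC with error probability p:
C = 1 - H(p) where H(p) is binary entropy
H(0.0646) = -0.0646 × log₂(0.0646) - 0.9354 × log₂(0.9354)
H(p) = 0.3454
C = 1 - 0.3454 = 0.6546 bits/use


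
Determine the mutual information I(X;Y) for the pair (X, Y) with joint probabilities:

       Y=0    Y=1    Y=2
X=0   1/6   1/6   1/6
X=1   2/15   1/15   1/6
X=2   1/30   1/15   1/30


H(X) = 1.4183, H(Y) = 1.5801, H(X,Y) = 2.9589
I(X;Y) = H(X) + H(Y) - H(X,Y) = 0.0395 bits


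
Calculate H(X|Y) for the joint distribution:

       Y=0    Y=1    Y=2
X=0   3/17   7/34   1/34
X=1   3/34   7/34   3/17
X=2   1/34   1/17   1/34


H(X|Y) = Σ_y p(y) H(X|Y=y)
  p(Y=0) = 5/17, H(X|Y=0) = 1.2955
  p(Y=1) = 8/17, H(X|Y=1) = 1.4186
  p(Y=2) = 4/17, H(X|Y=2) = 1.0613
H(X|Y) = 0.2941×1.2955 + 0.4706×1.4186 + 0.2353×1.0613 = 1.2983 bits


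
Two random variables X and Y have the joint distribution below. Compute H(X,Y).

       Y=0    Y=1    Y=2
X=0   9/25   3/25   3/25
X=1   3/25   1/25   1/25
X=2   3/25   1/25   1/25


H(X,Y) = -Σ p(x,y) log₂ p(x,y)
  p(0,0)=9/25: -0.3600 × log₂(0.3600) = 0.5306
  p(0,1)=3/25: -0.1200 × log₂(0.1200) = 0.3671
  p(0,2)=3/25: -0.1200 × log₂(0.1200) = 0.3671
  p(1,0)=3/25: -0.1200 × log₂(0.1200) = 0.3671
  p(1,1)=1/25: -0.0400 × log₂(0.0400) = 0.1858
  p(1,2)=1/25: -0.0400 × log₂(0.0400) = 0.1858
  p(2,0)=3/25: -0.1200 × log₂(0.1200) = 0.3671
  p(2,1)=1/25: -0.0400 × log₂(0.0400) = 0.1858
  p(2,2)=1/25: -0.0400 × log₂(0.0400) = 0.1858
H(X,Y) = 2.7419 bits


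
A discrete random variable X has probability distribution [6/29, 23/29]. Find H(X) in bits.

H(X) = -Σ p(x) log₂ p(x)
  -6/29 × log₂(6/29) = 0.4703
  -23/29 × log₂(23/29) = 0.2652
H(X) = 0.7355 bits


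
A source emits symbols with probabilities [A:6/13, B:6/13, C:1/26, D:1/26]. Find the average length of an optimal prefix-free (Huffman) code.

Huffman tree construction:
Combine smallest probabilities repeatedly
Resulting codes:
  A: 11 (length 2)
  B: 0 (length 1)
  C: 100 (length 3)
  D: 101 (length 3)
Average length = Σ p(s) × length(s) = 1.6154 bits


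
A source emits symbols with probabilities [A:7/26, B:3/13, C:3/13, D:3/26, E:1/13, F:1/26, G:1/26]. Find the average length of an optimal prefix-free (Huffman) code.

Huffman tree construction:
Combine smallest probabilities repeatedly
Resulting codes:
  A: 10 (length 2)
  B: 00 (length 2)
  C: 01 (length 2)
  D: 110 (length 3)
  E: 1110 (length 4)
  F: 11110 (length 5)
  G: 11111 (length 5)
Average length = Σ p(s) × length(s) = 2.5000 bits


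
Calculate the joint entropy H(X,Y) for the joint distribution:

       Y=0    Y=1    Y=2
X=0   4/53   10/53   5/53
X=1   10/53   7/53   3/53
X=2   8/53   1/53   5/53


H(X,Y) = -Σ p(x,y) log₂ p(x,y)
  p(0,0)=4/53: -0.0755 × log₂(0.0755) = 0.2814
  p(0,1)=10/53: -0.1887 × log₂(0.1887) = 0.4540
  p(0,2)=5/53: -0.0943 × log₂(0.0943) = 0.3213
  p(1,0)=10/53: -0.1887 × log₂(0.1887) = 0.4540
  p(1,1)=7/53: -0.1321 × log₂(0.1321) = 0.3857
  p(1,2)=3/53: -0.0566 × log₂(0.0566) = 0.2345
  p(2,0)=8/53: -0.1509 × log₂(0.1509) = 0.4118
  p(2,1)=1/53: -0.0189 × log₂(0.0189) = 0.1081
  p(2,2)=5/53: -0.0943 × log₂(0.0943) = 0.3213
H(X,Y) = 2.9720 bits


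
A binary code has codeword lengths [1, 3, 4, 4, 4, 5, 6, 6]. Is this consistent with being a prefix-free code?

Kraft inequality: Σ 2^(-l_i) ≤ 1 for prefix-free code
Calculating: 2^(-1) + 2^(-3) + 2^(-4) + 2^(-4) + 2^(-4) + 2^(-5) + 2^(-6) + 2^(-6)
= 0.5 + 0.125 + 0.0625 + 0.0625 + 0.0625 + 0.03125 + 0.015625 + 0.015625
= 0.8750
Since 0.8750 ≤ 1, prefix-free code exists


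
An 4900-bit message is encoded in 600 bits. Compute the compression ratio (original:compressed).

Compression ratio = Original / Compressed
= 4900 / 600 = 8.17:1


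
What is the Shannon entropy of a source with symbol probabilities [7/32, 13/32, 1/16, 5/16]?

H(X) = -Σ p(x) log₂ p(x)
  -7/32 × log₂(7/32) = 0.4796
  -13/32 × log₂(13/32) = 0.5279
  -1/16 × log₂(1/16) = 0.2500
  -5/16 × log₂(5/16) = 0.5244
H(X) = 1.7820 bits


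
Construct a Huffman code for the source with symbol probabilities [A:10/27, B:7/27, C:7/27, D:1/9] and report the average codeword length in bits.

Huffman tree construction:
Combine smallest probabilities repeatedly
Resulting codes:
  A: 11 (length 2)
  B: 01 (length 2)
  C: 10 (length 2)
  D: 00 (length 2)
Average length = Σ p(s) × length(s) = 2.0000 bits


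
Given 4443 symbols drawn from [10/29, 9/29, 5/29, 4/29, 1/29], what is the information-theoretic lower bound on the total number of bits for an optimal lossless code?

Entropy H = 2.0525 bits/symbol
Minimum bits = H × n = 2.0525 × 4443
= 9119.37 bits


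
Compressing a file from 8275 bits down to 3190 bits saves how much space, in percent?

Space savings = (1 - Compressed/Original) × 100%
= (1 - 3190/8275) × 100%
= 61.45%


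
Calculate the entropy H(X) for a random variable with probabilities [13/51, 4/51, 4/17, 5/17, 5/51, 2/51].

H(X) = -Σ p(x) log₂ p(x)
  -13/51 × log₂(13/51) = 0.5027
  -4/51 × log₂(4/51) = 0.2880
  -4/17 × log₂(4/17) = 0.4912
  -5/17 × log₂(5/17) = 0.5193
  -5/51 × log₂(5/51) = 0.3285
  -2/51 × log₂(2/51) = 0.1832
H(X) = 2.3129 bits


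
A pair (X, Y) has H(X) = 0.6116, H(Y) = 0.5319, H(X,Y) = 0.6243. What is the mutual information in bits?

I(X;Y) = H(X) + H(Y) - H(X,Y)
I(X;Y) = 0.6116 + 0.5319 - 0.6243 = 0.5192 bits


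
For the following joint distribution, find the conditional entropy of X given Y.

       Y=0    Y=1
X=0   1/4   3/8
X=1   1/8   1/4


H(X|Y) = Σ_y p(y) H(X|Y=y)
  p(Y=0) = 3/8, H(X|Y=0) = 0.9183
  p(Y=1) = 5/8, H(X|Y=1) = 0.9710
H(X|Y) = 0.3750×0.9183 + 0.6250×0.9710 = 0.9512 bits


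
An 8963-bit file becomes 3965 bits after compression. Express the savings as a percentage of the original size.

Space savings = (1 - Compressed/Original) × 100%
= (1 - 3965/8963) × 100%
= 55.76%


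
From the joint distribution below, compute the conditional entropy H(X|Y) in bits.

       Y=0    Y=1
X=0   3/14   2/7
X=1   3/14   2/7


H(X|Y) = Σ_y p(y) H(X|Y=y)
  p(Y=0) = 3/7, H(X|Y=0) = 1.0000
  p(Y=1) = 4/7, H(X|Y=1) = 1.0000
H(X|Y) = 0.4286×1.0000 + 0.5714×1.0000 = 1.0000 bits


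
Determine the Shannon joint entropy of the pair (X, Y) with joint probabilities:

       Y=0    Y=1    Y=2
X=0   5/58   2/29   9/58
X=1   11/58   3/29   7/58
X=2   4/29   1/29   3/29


H(X,Y) = -Σ p(x,y) log₂ p(x,y)
  p(0,0)=5/58: -0.0862 × log₂(0.0862) = 0.3048
  p(0,1)=2/29: -0.0690 × log₂(0.0690) = 0.2661
  p(0,2)=9/58: -0.1552 × log₂(0.1552) = 0.4171
  p(1,0)=11/58: -0.1897 × log₂(0.1897) = 0.4549
  p(1,1)=3/29: -0.1034 × log₂(0.1034) = 0.3386
  p(1,2)=7/58: -0.1207 × log₂(0.1207) = 0.3682
  p(2,0)=4/29: -0.1379 × log₂(0.1379) = 0.3942
  p(2,1)=1/29: -0.0345 × log₂(0.0345) = 0.1675
  p(2,2)=3/29: -0.1034 × log₂(0.1034) = 0.3386
H(X,Y) = 3.0500 bits


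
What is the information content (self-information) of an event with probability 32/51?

Information content I(x) = -log₂(p(x))
I = -log₂(32/51) = -log₂(0.6275)
I = 0.6724 bits


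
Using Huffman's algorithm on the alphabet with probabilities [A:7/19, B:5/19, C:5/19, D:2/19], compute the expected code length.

Huffman tree construction:
Combine smallest probabilities repeatedly
Resulting codes:
  A: 11 (length 2)
  B: 01 (length 2)
  C: 10 (length 2)
  D: 00 (length 2)
Average length = Σ p(s) × length(s) = 2.0000 bits


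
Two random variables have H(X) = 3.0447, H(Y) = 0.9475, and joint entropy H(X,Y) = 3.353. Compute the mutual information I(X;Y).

I(X;Y) = H(X) + H(Y) - H(X,Y)
I(X;Y) = 3.0447 + 0.9475 - 3.353 = 0.6392 bits


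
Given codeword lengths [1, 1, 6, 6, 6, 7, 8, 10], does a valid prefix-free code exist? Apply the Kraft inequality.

Kraft inequality: Σ 2^(-l_i) ≤ 1 for prefix-free code
Calculating: 2^(-1) + 2^(-1) + 2^(-6) + 2^(-6) + 2^(-6) + 2^(-7) + 2^(-8) + 2^(-10)
= 0.5 + 0.5 + 0.015625 + 0.015625 + 0.015625 + 0.0078125 + 0.00390625 + 0.0009765625
= 1.0596
Since 1.0596 > 1, prefix-free code does not exist


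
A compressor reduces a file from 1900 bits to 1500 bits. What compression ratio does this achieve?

Compression ratio = Original / Compressed
= 1900 / 1500 = 1.27:1


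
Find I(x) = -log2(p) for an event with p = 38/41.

Information content I(x) = -log₂(p(x))
I = -log₂(38/41) = -log₂(0.9268)
I = 0.1096 bits


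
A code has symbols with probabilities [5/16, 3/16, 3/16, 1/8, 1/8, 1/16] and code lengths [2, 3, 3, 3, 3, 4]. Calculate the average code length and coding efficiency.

Average length L = Σ p_i × l_i = 2.7500 bits
Entropy H = 2.4300 bits
Efficiency η = H/L × 100% = 88.36%


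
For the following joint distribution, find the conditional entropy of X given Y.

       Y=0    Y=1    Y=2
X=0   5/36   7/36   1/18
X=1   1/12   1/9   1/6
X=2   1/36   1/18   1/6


H(X|Y) = Σ_y p(y) H(X|Y=y)
  p(Y=0) = 1/4, H(X|Y=0) = 1.3516
  p(Y=1) = 13/36, H(X|Y=1) = 1.4196
  p(Y=2) = 7/18, H(X|Y=2) = 1.4488
H(X|Y) = 0.2500×1.3516 + 0.3611×1.4196 + 0.3889×1.4488 = 1.4140 bits


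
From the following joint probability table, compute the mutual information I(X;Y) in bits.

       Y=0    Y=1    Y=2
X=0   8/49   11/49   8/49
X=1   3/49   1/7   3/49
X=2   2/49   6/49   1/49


H(X) = 1.4307, H(Y) = 1.5093, H(X,Y) = 2.9060
I(X;Y) = H(X) + H(Y) - H(X,Y) = 0.0340 bits


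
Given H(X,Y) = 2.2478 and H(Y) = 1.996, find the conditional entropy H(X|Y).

Chain rule: H(X,Y) = H(X|Y) + H(Y)
H(X|Y) = H(X,Y) - H(Y) = 2.2478 - 1.996 = 0.2518 bits


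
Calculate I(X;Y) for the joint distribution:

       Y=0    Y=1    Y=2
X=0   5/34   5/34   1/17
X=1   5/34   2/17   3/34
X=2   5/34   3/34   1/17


H(X) = 1.5799, H(Y) = 1.5206, H(X,Y) = 3.0890
I(X;Y) = H(X) + H(Y) - H(X,Y) = 0.0114 bits


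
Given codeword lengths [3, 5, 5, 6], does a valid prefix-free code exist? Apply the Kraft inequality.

Kraft inequality: Σ 2^(-l_i) ≤ 1 for prefix-free code
Calculating: 2^(-3) + 2^(-5) + 2^(-5) + 2^(-6)
= 0.125 + 0.03125 + 0.03125 + 0.015625
= 0.2031
Since 0.2031 ≤ 1, prefix-free code exists


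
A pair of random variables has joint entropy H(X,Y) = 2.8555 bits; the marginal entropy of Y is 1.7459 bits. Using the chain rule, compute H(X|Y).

Chain rule: H(X,Y) = H(X|Y) + H(Y)
H(X|Y) = H(X,Y) - H(Y) = 2.8555 - 1.7459 = 1.1096 bits


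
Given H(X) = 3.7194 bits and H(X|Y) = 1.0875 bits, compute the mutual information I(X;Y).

I(X;Y) = H(X) - H(X|Y)
I(X;Y) = 3.7194 - 1.0875 = 2.6319 bits


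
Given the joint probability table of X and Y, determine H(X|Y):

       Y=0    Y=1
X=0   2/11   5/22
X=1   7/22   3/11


H(X|Y) = Σ_y p(y) H(X|Y=y)
  p(Y=0) = 1/2, H(X|Y=0) = 0.9457
  p(Y=1) = 1/2, H(X|Y=1) = 0.9940
H(X|Y) = 0.5000×0.9457 + 0.5000×0.9940 = 0.9698 bits


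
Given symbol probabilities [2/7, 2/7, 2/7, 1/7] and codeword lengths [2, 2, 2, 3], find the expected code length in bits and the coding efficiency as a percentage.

Average length L = Σ p_i × l_i = 2.1429 bits
Entropy H = 1.9502 bits
Efficiency η = H/L × 100% = 91.01%


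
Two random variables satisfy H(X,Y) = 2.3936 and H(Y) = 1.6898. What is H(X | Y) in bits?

Chain rule: H(X,Y) = H(X|Y) + H(Y)
H(X|Y) = H(X,Y) - H(Y) = 2.3936 - 1.6898 = 0.7038 bits


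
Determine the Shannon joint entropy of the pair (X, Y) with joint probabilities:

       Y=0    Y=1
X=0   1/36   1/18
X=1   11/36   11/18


H(X,Y) = -Σ p(x,y) log₂ p(x,y)
  p(0,0)=1/36: -0.0278 × log₂(0.0278) = 0.1436
  p(0,1)=1/18: -0.0556 × log₂(0.0556) = 0.2317
  p(1,0)=11/36: -0.3056 × log₂(0.3056) = 0.5227
  p(1,1)=11/18: -0.6111 × log₂(0.6111) = 0.4342
H(X,Y) = 1.3321 bits


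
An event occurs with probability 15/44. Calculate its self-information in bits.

Information content I(x) = -log₂(p(x))
I = -log₂(15/44) = -log₂(0.3409)
I = 1.5525 bits


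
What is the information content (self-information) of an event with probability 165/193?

Information content I(x) = -log₂(p(x))
I = -log₂(165/193) = -log₂(0.8549)
I = 0.2261 bits


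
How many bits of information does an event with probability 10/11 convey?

Information content I(x) = -log₂(p(x))
I = -log₂(10/11) = -log₂(0.9091)
I = 0.1375 bits


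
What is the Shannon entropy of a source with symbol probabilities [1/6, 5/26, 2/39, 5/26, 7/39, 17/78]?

H(X) = -Σ p(x) log₂ p(x)
  -1/6 × log₂(1/6) = 0.4308
  -5/26 × log₂(5/26) = 0.4574
  -2/39 × log₂(2/39) = 0.2198
  -5/26 × log₂(5/26) = 0.4574
  -7/39 × log₂(7/39) = 0.4448
  -17/78 × log₂(17/78) = 0.4790
H(X) = 2.4892 bits


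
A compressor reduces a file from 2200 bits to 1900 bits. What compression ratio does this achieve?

Compression ratio = Original / Compressed
= 2200 / 1900 = 1.16:1


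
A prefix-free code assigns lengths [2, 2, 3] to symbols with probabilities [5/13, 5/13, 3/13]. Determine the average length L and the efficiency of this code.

Average length L = Σ p_i × l_i = 2.2308 bits
Entropy H = 1.5486 bits
Efficiency η = H/L × 100% = 69.42%


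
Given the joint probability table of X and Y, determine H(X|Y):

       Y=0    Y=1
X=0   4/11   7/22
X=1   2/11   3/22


H(X|Y) = Σ_y p(y) H(X|Y=y)
  p(Y=0) = 6/11, H(X|Y=0) = 0.9183
  p(Y=1) = 5/11, H(X|Y=1) = 0.8813
H(X|Y) = 0.5455×0.9183 + 0.4545×0.8813 = 0.9015 bits


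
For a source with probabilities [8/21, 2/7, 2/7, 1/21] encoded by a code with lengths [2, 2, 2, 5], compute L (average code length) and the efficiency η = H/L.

Average length L = Σ p_i × l_i = 2.1429 bits
Entropy H = 1.7723 bits
Efficiency η = H/L × 100% = 82.71%


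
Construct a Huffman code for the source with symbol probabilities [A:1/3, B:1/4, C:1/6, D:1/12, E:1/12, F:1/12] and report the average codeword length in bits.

Huffman tree construction:
Combine smallest probabilities repeatedly
Resulting codes:
  A: 11 (length 2)
  B: 01 (length 2)
  C: 101 (length 3)
  D: 000 (length 3)
  E: 001 (length 3)
  F: 100 (length 3)
Average length = Σ p(s) × length(s) = 2.4167 bits


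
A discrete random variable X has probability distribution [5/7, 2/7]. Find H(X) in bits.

H(X) = -Σ p(x) log₂ p(x)
  -5/7 × log₂(5/7) = 0.3467
  -2/7 × log₂(2/7) = 0.5164
H(X) = 0.8631 bits


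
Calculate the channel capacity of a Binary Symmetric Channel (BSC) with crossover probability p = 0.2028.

For BSC with error probability p:
C = 1 - H(p) where H(p) is binary entropy
H(0.2028) = -0.2028 × log₂(0.2028) - 0.7972 × log₂(0.7972)
H(p) = 0.7275
C = 1 - 0.7275 = 0.2725 bits/use


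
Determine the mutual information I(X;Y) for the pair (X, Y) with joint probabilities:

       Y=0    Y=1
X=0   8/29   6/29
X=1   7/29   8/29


H(X) = 0.9991, H(Y) = 0.9991, H(X,Y) = 1.9904
I(X;Y) = H(X) + H(Y) - H(X,Y) = 0.0079 bits


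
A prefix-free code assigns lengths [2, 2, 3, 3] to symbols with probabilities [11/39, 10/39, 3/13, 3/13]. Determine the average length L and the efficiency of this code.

Average length L = Σ p_i × l_i = 2.4615 bits
Entropy H = 1.9948 bits
Efficiency η = H/L × 100% = 81.04%


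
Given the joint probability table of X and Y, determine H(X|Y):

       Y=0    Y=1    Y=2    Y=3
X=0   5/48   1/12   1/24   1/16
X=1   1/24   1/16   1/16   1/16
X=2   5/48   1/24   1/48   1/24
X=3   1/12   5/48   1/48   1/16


H(X|Y) = Σ_y p(y) H(X|Y=y)
  p(Y=0) = 1/3, H(X|Y=0) = 1.9238
  p(Y=1) = 7/24, H(X|Y=1) = 1.9242
  p(Y=2) = 7/48, H(X|Y=2) = 1.8424
  p(Y=3) = 11/48, H(X|Y=3) = 1.9808
H(X|Y) = 0.3333×1.9238 + 0.2917×1.9242 + 0.1458×1.8424 + 0.2292×1.9808 = 1.9251 bits


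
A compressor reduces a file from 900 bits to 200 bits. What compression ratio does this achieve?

Compression ratio = Original / Compressed
= 900 / 200 = 4.50:1


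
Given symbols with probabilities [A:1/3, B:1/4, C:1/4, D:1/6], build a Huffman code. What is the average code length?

Huffman tree construction:
Combine smallest probabilities repeatedly
Resulting codes:
  A: 11 (length 2)
  B: 01 (length 2)
  C: 10 (length 2)
  D: 00 (length 2)
Average length = Σ p(s) × length(s) = 2.0000 bits


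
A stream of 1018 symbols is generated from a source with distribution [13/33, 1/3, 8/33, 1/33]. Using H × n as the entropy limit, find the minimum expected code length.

Entropy H = 1.7062 bits/symbol
Minimum bits = H × n = 1.7062 × 1018
= 1736.94 bits


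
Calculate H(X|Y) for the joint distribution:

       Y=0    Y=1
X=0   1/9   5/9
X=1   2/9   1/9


H(X|Y) = Σ_y p(y) H(X|Y=y)
  p(Y=0) = 1/3, H(X|Y=0) = 0.9183
  p(Y=1) = 2/3, H(X|Y=1) = 0.6500
H(X|Y) = 0.3333×0.9183 + 0.6667×0.6500 = 0.7394 bits


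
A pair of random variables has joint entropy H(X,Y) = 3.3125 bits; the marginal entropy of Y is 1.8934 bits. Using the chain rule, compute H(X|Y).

Chain rule: H(X,Y) = H(X|Y) + H(Y)
H(X|Y) = H(X,Y) - H(Y) = 3.3125 - 1.8934 = 1.4191 bits


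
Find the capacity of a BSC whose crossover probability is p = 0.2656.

For BSC with error probability p:
C = 1 - H(p) where H(p) is binary entropy
H(0.2656) = -0.2656 × log₂(0.2656) - 0.7344 × log₂(0.7344)
H(p) = 0.8351
C = 1 - 0.8351 = 0.1649 bits/use


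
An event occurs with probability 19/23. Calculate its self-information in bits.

Information content I(x) = -log₂(p(x))
I = -log₂(19/23) = -log₂(0.8261)
I = 0.2756 bits


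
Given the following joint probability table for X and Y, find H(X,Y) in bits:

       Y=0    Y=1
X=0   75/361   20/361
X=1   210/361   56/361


H(X,Y) = -Σ p(x,y) log₂ p(x,y)
  p(0,0)=75/361: -0.2078 × log₂(0.2078) = 0.4710
  p(0,1)=20/361: -0.0554 × log₂(0.0554) = 0.2312
  p(1,0)=210/361: -0.5817 × log₂(0.5817) = 0.4547
  p(1,1)=56/361: -0.1551 × log₂(0.1551) = 0.4171
H(X,Y) = 1.5740 bits


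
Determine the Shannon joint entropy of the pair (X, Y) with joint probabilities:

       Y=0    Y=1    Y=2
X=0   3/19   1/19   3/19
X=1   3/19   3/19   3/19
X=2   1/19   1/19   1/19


H(X,Y) = -Σ p(x,y) log₂ p(x,y)
  p(0,0)=3/19: -0.1579 × log₂(0.1579) = 0.4205
  p(0,1)=1/19: -0.0526 × log₂(0.0526) = 0.2236
  p(0,2)=3/19: -0.1579 × log₂(0.1579) = 0.4205
  p(1,0)=3/19: -0.1579 × log₂(0.1579) = 0.4205
  p(1,1)=3/19: -0.1579 × log₂(0.1579) = 0.4205
  p(1,2)=3/19: -0.1579 × log₂(0.1579) = 0.4205
  p(2,0)=1/19: -0.0526 × log₂(0.0526) = 0.2236
  p(2,1)=1/19: -0.0526 × log₂(0.0526) = 0.2236
  p(2,2)=1/19: -0.0526 × log₂(0.0526) = 0.2236
H(X,Y) = 2.9966 bits


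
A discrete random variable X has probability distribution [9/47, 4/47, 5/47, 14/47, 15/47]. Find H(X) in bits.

H(X) = -Σ p(x) log₂ p(x)
  -9/47 × log₂(9/47) = 0.4566
  -4/47 × log₂(4/47) = 0.3025
  -5/47 × log₂(5/47) = 0.3439
  -14/47 × log₂(14/47) = 0.5205
  -15/47 × log₂(15/47) = 0.5259
H(X) = 2.1494 bits


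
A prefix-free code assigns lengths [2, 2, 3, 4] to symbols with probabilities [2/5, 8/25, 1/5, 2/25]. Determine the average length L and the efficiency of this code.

Average length L = Σ p_i × l_i = 2.3600 bits
Entropy H = 1.8107 bits
Efficiency η = H/L × 100% = 76.72%


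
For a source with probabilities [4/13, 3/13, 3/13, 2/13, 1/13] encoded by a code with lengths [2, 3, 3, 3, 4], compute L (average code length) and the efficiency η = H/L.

Average length L = Σ p_i × l_i = 2.7692 bits
Entropy H = 2.1997 bits
Efficiency η = H/L × 100% = 79.43%


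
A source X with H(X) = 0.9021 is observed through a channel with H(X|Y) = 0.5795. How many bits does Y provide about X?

I(X;Y) = H(X) - H(X|Y)
I(X;Y) = 0.9021 - 0.5795 = 0.3226 bits


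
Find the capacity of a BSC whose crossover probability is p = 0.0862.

For BSC with error probability p:
C = 1 - H(p) where H(p) is binary entropy
H(0.0862) = -0.0862 × log₂(0.0862) - 0.9138 × log₂(0.9138)
H(p) = 0.4237
C = 1 - 0.4237 = 0.5763 bits/use


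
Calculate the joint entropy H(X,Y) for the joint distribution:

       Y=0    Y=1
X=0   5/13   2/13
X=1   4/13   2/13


H(X,Y) = -Σ p(x,y) log₂ p(x,y)
  p(0,0)=5/13: -0.3846 × log₂(0.3846) = 0.5302
  p(0,1)=2/13: -0.1538 × log₂(0.1538) = 0.4155
  p(1,0)=4/13: -0.3077 × log₂(0.3077) = 0.5232
  p(1,1)=2/13: -0.1538 × log₂(0.1538) = 0.4155
H(X,Y) = 1.8843 bits


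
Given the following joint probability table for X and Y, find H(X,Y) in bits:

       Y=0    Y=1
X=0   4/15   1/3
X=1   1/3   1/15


H(X,Y) = -Σ p(x,y) log₂ p(x,y)
  p(0,0)=4/15: -0.2667 × log₂(0.2667) = 0.5085
  p(0,1)=1/3: -0.3333 × log₂(0.3333) = 0.5283
  p(1,0)=1/3: -0.3333 × log₂(0.3333) = 0.5283
  p(1,1)=1/15: -0.0667 × log₂(0.0667) = 0.2605
H(X,Y) = 1.8256 bits


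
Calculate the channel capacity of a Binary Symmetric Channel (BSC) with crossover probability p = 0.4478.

For BSC with error probability p:
C = 1 - H(p) where H(p) is binary entropy
H(0.4478) = -0.4478 × log₂(0.4478) - 0.5522 × log₂(0.5522)
H(p) = 0.9921
C = 1 - 0.9921 = 0.0079 bits/use


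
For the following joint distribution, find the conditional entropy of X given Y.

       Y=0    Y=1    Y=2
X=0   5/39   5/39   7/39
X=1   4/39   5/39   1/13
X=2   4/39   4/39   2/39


H(X|Y) = Σ_y p(y) H(X|Y=y)
  p(Y=0) = 1/3, H(X|Y=0) = 1.5766
  p(Y=1) = 14/39, H(X|Y=1) = 1.5774
  p(Y=2) = 4/13, H(X|Y=2) = 1.3844
H(X|Y) = 0.3333×1.5766 + 0.3590×1.5774 + 0.3077×1.3844 = 1.5178 bits


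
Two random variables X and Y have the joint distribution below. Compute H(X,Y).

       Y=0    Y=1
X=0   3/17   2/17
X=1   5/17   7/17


H(X,Y) = -Σ p(x,y) log₂ p(x,y)
  p(0,0)=3/17: -0.1765 × log₂(0.1765) = 0.4416
  p(0,1)=2/17: -0.1176 × log₂(0.1176) = 0.3632
  p(1,0)=5/17: -0.2941 × log₂(0.2941) = 0.5193
  p(1,1)=7/17: -0.4118 × log₂(0.4118) = 0.5271
H(X,Y) = 1.8512 bits


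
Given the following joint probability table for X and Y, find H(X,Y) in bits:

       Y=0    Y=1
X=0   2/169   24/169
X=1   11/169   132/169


H(X,Y) = -Σ p(x,y) log₂ p(x,y)
  p(0,0)=2/169: -0.0118 × log₂(0.0118) = 0.0758
  p(0,1)=24/169: -0.1420 × log₂(0.1420) = 0.3999
  p(1,0)=11/169: -0.0651 × log₂(0.0651) = 0.2565
  p(1,1)=132/169: -0.7811 × log₂(0.7811) = 0.2784
H(X,Y) = 1.0106 bits


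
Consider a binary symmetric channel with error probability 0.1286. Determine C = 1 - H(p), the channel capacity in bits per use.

For BSC with error probability p:
C = 1 - H(p) where H(p) is binary entropy
H(0.1286) = -0.1286 × log₂(0.1286) - 0.8714 × log₂(0.8714)
H(p) = 0.5536
C = 1 - 0.5536 = 0.4464 bits/use


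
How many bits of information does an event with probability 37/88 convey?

Information content I(x) = -log₂(p(x))
I = -log₂(37/88) = -log₂(0.4205)
I = 1.2500 bits


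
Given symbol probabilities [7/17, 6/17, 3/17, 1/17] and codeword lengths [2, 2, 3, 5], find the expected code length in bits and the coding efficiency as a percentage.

Average length L = Σ p_i × l_i = 2.3529 bits
Entropy H = 1.7395 bits
Efficiency η = H/L × 100% = 73.93%
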